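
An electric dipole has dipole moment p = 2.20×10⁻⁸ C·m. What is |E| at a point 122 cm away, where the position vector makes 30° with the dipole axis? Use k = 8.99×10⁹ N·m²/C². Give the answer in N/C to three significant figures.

E ≈ 196 N/C

At angle θ the dipole field magnitude is E = (kp/r³)·√(1 + 3cos²θ).
kp/r³ = (8.99×10⁹)(2.20×10⁻⁸) / (1.22)³ = 108.9 N/C.
√(1 + 3cos²30°) = √(1 + 3·0.7500) = √3.2500 ≈ 1.8028.
E ≈ 108.9 × 1.803 = 196.4 N/C.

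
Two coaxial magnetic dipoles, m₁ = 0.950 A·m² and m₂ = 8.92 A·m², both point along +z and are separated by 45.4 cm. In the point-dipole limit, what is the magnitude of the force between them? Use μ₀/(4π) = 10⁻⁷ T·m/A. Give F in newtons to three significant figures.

On-axis B of dipole 1: B = (μ₀/4π)·2m₁/r³. Force on dipole 2: F = m₂·dB/dr.
dB/dr = −(μ₀/4π)·6m₁/r⁴, so |F| = (μ₀/4π)·6m₁m₂/r⁴.
F = 6(10⁻⁷)(0.950)(8.92)/(0.454)⁴ = 1.197×10⁻⁴ N.

F ≈ 1.20×10⁻⁴ N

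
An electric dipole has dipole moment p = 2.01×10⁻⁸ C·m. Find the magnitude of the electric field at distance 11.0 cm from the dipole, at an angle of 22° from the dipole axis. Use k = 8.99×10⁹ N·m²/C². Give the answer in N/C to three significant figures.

E ≈ 2.57×10⁵ N/C

At angle θ the dipole field magnitude is E = (kp/r³)·√(1 + 3cos²θ).
kp/r³ = (8.99×10⁹)(2.01×10⁻⁸) / (0.110)³ = 1.358×10⁵ N/C.
√(1 + 3cos²22°) = √(1 + 3·0.8597) = √3.5790 ≈ 1.8918.
E ≈ 1.358×10⁵ × 1.892 = 2.568×10⁵ N/C.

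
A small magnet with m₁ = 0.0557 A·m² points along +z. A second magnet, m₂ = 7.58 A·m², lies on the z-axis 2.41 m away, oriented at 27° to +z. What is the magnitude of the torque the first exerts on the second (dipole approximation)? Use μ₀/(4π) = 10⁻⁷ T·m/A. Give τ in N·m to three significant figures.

τ ≈ 2.74×10⁻⁹ N·m

Dipole B is on the axis of dipole A, so B₁ there is axial: B₁ = (μ₀/4π)·2m₁/r³ along +z.
B₁ = 2(10⁻⁷)(0.0557)/(2.41)³ = 7.959×10⁻¹⁰ T.
τ = m₂ B₁ sinθ.
τ = (7.58)(7.959×10⁻¹⁰)·sin27° = 2.739×10⁻⁹ N·m.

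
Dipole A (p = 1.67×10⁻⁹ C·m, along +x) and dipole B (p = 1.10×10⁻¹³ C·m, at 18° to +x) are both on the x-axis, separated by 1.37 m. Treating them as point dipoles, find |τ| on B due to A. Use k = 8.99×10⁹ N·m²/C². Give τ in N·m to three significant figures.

The second dipole sits on the axis of the first, so the field there is axial: E₁ = 2kp₁/r³ along +x.
E₁ = 2(8.99×10⁹)(1.67×10⁻⁹)/(1.37)³ = 11.68 N/C.
Torque on the second dipole: τ = p₂ E₁ sinθ.
τ = (1.10×10⁻¹³)(11.68)·sin18° = 3.969×10⁻¹³ N·m.

τ ≈ 3.97×10⁻¹³ N·m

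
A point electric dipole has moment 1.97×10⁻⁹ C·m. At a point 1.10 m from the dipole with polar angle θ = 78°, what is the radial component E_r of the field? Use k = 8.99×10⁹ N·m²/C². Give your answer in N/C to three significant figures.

For a dipole, E_r = (2kp cosθ)/r³.
kp/r³ = (8.99×10⁹)(1.97×10⁻⁹)/(1.10)³ = 13.31 N/C.
E_r = 2·13.31·cos78° = 5.533 N/C.

E_r ≈ 5.53 N/C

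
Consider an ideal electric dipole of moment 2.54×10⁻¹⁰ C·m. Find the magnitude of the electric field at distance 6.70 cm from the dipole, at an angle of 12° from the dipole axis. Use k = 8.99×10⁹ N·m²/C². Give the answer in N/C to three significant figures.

E ≈ 1.49×10⁴ N/C

At angle θ the dipole field magnitude is E = (kp/r³)·√(1 + 3cos²θ).
kp/r³ = (8.99×10⁹)(2.54×10⁻¹⁰) / (0.0670)³ = 7592 N/C.
√(1 + 3cos²12°) = √(1 + 3·0.9568) = √3.8703 ≈ 1.9673.
E ≈ 7592 × 1.967 = 1.494×10⁴ N/C.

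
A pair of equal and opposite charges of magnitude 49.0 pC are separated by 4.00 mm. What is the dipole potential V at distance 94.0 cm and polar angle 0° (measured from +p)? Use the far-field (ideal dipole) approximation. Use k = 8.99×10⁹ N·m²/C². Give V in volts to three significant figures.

V ≈ 0.00199 V

Dipole moment p = qd = (4.90×10⁻¹¹ C)(0.00400 m) = 1.96×10⁻¹³ C·m.
The dipole potential is V = kp cosθ / r².
V = (8.99×10⁹)(1.96×10⁻¹³)·cos0° / (0.940)² = 0.001994 V.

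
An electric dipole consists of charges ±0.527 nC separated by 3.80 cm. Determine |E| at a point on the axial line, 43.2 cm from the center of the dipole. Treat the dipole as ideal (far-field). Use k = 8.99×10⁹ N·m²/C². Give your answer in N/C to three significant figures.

E ≈ 4.47 N/C

Dipole moment p = qd = (5.27×10⁻¹⁰ C)(0.0380 m) = 2.003×10⁻¹¹ C·m.
On the dipole axis E = 2kp/r³.
E = 2·(8.99×10⁹)(2.003×10⁻¹¹) / (0.432)³ = 4.467 N/C.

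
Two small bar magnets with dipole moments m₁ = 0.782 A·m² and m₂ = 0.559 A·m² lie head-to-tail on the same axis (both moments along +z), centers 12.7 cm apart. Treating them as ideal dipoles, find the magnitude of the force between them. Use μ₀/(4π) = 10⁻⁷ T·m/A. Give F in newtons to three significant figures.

F ≈ 0.00101 N

On-axis B of dipole 1: B = (μ₀/4π)·2m₁/r³. Force on dipole 2: F = m₂·dB/dr.
dB/dr = −(μ₀/4π)·6m₁/r⁴, so |F| = (μ₀/4π)·6m₁m₂/r⁴.
F = 6(10⁻⁷)(0.782)(0.559)/(0.127)⁴ = 0.001008 N.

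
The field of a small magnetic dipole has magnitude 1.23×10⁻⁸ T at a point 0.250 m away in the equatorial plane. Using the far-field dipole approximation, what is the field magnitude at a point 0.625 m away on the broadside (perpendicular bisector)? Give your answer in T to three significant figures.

B ≈ 7.87×10⁻¹⁰ T

Dipole fields scale as 1/r³ in the far field; the geometry is the same at both points.
B₂ = B₁ · (r₁/r₂)³ = 1.23×10⁻⁸ · (0.250/0.625)³.
(r₁/r₂)³ = (0.4)³ = 0.064.
B₂ ≈ 7.872×10⁻¹⁰ T.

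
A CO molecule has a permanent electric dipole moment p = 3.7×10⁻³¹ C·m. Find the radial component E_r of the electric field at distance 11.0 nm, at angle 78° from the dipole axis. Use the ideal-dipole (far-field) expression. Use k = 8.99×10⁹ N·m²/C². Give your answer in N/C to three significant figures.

E_r ≈ 1040 N/C

For a dipole, E_r = (2kp cosθ)/r³.
kp/r³ = (8.99×10⁹)(3.70×10⁻³¹)/(1.10×10⁻⁸)³ = 2499 N/C.
E_r = 2·2499·cos78° = 1039 N/C.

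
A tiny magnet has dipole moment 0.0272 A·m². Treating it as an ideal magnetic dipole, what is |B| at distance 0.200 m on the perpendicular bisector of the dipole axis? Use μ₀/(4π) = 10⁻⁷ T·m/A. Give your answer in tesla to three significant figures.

B ≈ 3.40×10⁻⁷ T

In the equatorial plane B = (μ₀/4π)·m/r³ (half the axial value).
B = (10⁻⁷)·(0.0272) / (0.200)³ = 3.400×10⁻⁷ T.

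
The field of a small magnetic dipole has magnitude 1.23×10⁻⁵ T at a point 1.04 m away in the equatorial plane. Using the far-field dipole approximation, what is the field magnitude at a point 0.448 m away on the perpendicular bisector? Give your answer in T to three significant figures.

Dipole fields scale as 1/r³ in the far field; the geometry is the same at both points.
B₂ = B₁ · (r₁/r₂)³ = 1.23×10⁻⁵ · (1.04/0.448)³.
(r₁/r₂)³ = (2.321)³ = 12.51.
B₂ ≈ 1.539×10⁻⁴ T.

B ≈ 1.54×10⁻⁴ T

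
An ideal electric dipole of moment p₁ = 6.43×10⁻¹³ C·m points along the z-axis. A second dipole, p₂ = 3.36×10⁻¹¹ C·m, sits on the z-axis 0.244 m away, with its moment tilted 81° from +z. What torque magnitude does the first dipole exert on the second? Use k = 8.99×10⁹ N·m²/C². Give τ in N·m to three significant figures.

The second dipole sits on the axis of the first, so the field there is axial: E₁ = 2kp₁/r³ along +z.
E₁ = 2(8.99×10⁹)(6.43×10⁻¹³)/(0.244)³ = 0.7958 N/C.
Torque on the second dipole: τ = p₂ E₁ sinθ.
τ = (3.36×10⁻¹¹)(0.7958)·sin81° = 2.641×10⁻¹¹ N·m.

τ ≈ 2.64×10⁻¹¹ N·m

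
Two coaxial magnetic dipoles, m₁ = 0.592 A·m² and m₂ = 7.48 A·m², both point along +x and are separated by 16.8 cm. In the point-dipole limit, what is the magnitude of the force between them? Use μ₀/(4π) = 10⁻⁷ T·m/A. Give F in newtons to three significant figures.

F ≈ 0.00334 N

On-axis B of dipole 1: B = (μ₀/4π)·2m₁/r³. Force on dipole 2: F = m₂·dB/dr.
dB/dr = −(μ₀/4π)·6m₁/r⁴, so |F| = (μ₀/4π)·6m₁m₂/r⁴.
F = 6(10⁻⁷)(0.592)(7.48)/(0.168)⁴ = 0.003335 N.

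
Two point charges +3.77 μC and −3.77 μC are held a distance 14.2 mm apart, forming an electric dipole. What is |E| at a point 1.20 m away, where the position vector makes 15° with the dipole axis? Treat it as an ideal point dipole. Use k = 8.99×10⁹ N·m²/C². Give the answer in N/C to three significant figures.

Dipole moment p = qd = (3.77×10⁻⁶ C)(0.0142 m) = 5.353×10⁻⁸ C·m.
At angle θ the dipole field magnitude is E = (kp/r³)·√(1 + 3cos²θ).
kp/r³ = (8.99×10⁹)(5.353×10⁻⁸) / (1.20)³ = 278.5 N/C.
√(1 + 3cos²15°) = √(1 + 3·0.9330) = √3.7990 ≈ 1.9491.
E ≈ 278.5 × 1.949 = 542.8 N/C.

E ≈ 543 N/C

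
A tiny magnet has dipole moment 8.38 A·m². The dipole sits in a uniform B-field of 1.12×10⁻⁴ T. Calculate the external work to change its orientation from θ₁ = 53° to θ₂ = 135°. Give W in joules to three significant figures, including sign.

W_ext = ΔU = −mB cosθ₂ + mB cosθ₁ = mB(cosθ₁ − cosθ₂).
W = (8.38)(1.12×10⁻⁴)·(cos53° − cos135°) = (9.386×10⁻⁴)·(+1.3089) = 0.001229 J.

W ≈ 0.00123 J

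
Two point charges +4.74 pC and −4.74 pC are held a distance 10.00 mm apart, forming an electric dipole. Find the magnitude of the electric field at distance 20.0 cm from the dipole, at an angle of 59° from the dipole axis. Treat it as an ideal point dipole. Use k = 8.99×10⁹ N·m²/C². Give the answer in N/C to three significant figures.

E ≈ 0.0714 N/C

Dipole moment p = qd = (4.74×10⁻¹² C)(0.0100 m) = 4.74×10⁻¹⁴ C·m.
At angle θ the dipole field magnitude is E = (kp/r³)·√(1 + 3cos²θ).
kp/r³ = (8.99×10⁹)(4.74×10⁻¹⁴) / (0.200)³ = 0.05327 N/C.
√(1 + 3cos²59°) = √(1 + 3·0.2653) = √1.7958 ≈ 1.3401.
E ≈ 0.05327 × 1.340 = 0.07138 N/C.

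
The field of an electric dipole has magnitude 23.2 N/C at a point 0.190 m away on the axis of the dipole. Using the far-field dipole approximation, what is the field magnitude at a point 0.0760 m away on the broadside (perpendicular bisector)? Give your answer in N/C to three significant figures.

E ≈ 181 N/C

Dipole fields scale as 1/r³ in the far field.
The axial field is twice the equatorial field at the same r, so the geometry factor is 1/2.
E₂ = E₁ · (1/2) · (r₁/r₂)³ = 23.2 · 0.5 · (0.190/0.0760)³.
(r₁/r₂)³ = (2.5)³ = 15.62.
E₂ ≈ 181.2 N/C.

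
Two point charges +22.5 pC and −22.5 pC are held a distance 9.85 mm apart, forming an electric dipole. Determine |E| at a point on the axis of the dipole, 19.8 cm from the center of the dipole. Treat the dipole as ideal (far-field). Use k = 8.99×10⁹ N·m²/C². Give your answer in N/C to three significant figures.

Dipole moment p = qd = (2.25×10⁻¹¹ C)(0.00985 m) = 2.216×10⁻¹³ C·m.
On the dipole axis E = 2kp/r³.
E = 2·(8.99×10⁹)(2.216×10⁻¹³) / (0.198)³ = 0.5133 N/C.

E ≈ 0.513 N/C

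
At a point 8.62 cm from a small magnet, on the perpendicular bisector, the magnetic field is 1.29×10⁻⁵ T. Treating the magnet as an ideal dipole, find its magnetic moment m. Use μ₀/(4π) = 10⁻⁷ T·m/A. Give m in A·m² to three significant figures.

In the equatorial plane B = (μ₀/4π)·m/r³, so m = Br³·4π/(μ₀).
m = (1.29×10⁻⁵)·(0.0862)³ / (10⁻⁷) = 0.08263 A·m².

m ≈ 0.0826 A·m²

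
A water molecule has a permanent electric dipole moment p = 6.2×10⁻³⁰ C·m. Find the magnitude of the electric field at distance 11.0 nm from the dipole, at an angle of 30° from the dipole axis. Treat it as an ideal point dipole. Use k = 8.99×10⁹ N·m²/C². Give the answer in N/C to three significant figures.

At angle θ the dipole field magnitude is E = (kp/r³)·√(1 + 3cos²θ).
kp/r³ = (8.99×10⁹)(6.20×10⁻³⁰) / (1.10×10⁻⁸)³ = 4.188×10⁴ N/C.
√(1 + 3cos²30°) = √(1 + 3·0.7500) = √3.2500 ≈ 1.8028.
E ≈ 4.188×10⁴ × 1.803 = 7.549×10⁴ N/C.

E ≈ 7.55×10⁴ N/C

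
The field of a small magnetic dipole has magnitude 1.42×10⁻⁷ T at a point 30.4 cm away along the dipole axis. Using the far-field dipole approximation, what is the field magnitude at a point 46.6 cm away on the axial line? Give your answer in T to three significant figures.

B ≈ 3.94×10⁻⁸ T

Dipole fields scale as 1/r³ in the far field; the geometry is the same at both points.
B₂ = B₁ · (r₁/r₂)³ = 1.42×10⁻⁷ · (30.4/46.6)³.
(r₁/r₂)³ = (0.6524)³ = 0.2776.
B₂ ≈ 3.942×10⁻⁸ T.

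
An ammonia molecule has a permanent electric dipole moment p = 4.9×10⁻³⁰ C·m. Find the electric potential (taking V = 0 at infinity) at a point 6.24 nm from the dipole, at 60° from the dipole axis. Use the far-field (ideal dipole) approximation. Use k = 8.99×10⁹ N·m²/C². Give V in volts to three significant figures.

The dipole potential is V = kp cosθ / r².
V = (8.99×10⁹)(4.90×10⁻³⁰)·cos60° / (6.24×10⁻⁹)² = 5.657×10⁻⁴ V.

V ≈ 5.66×10⁻⁴ V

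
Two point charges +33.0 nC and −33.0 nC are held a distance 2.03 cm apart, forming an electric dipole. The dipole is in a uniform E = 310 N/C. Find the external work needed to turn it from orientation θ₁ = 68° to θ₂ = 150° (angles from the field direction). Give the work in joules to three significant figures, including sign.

Dipole moment p = qd = (3.30×10⁻⁸ C)(0.0203 m) = 6.699×10⁻¹⁰ C·m.
W_ext = ΔU = U(θ₂) − U(θ₁) = −pE cosθ₂ − (−pE cosθ₁) = pE(cosθ₁ − cosθ₂).
W = (6.699×10⁻¹⁰)(310)·(cos68° − cos150°) = (2.077×10⁻⁷)·(+1.2406) = 2.576×10⁻⁷ J.

W ≈ 2.58×10⁻⁷ J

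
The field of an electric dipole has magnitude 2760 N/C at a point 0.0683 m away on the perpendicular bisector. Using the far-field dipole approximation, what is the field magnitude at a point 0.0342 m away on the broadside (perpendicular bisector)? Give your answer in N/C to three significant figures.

Dipole fields scale as 1/r³ in the far field; the geometry is the same at both points.
E₂ = E₁ · (r₁/r₂)³ = 2760 · (0.0683/0.0342)³.
(r₁/r₂)³ = (1.997)³ = 7.965.
E₂ ≈ 2.198×10⁴ N/C.

E ≈ 2.20×10⁴ N/C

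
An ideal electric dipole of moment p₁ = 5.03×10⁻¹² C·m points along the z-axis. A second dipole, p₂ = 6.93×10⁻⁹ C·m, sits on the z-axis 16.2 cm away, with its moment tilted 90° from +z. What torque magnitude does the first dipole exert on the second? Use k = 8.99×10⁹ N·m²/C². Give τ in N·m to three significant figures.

The second dipole sits on the axis of the first, so the field there is axial: E₁ = 2kp₁/r³ along +z.
E₁ = 2(8.99×10⁹)(5.03×10⁻¹²)/(0.162)³ = 21.27 N/C.
Torque on the second dipole: τ = p₂ E₁ sinθ.
τ = (6.93×10⁻⁹)(21.27)·sin90° = 1.474×10⁻⁷ N·m.

τ ≈ 1.47×10⁻⁷ N·m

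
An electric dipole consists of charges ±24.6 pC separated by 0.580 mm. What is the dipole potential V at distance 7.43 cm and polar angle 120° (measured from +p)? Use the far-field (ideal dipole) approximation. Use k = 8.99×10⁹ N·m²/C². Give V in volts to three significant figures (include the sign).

Dipole moment p = qd = (2.46×10⁻¹¹ C)(5.80×10⁻⁴ m) = 1.427×10⁻¹⁴ C·m.
The dipole potential is V = kp cosθ / r².
V = (8.99×10⁹)(1.427×10⁻¹⁴)·cos120° / (0.0743)² = -0.01162 V.

V ≈ -0.0116 V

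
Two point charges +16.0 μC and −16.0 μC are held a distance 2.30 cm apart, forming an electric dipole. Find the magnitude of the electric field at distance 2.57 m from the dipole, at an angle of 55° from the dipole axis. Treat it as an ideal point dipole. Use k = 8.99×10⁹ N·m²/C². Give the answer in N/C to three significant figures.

E ≈ 275 N/C

Dipole moment p = qd = (1.60×10⁻⁵ C)(0.0230 m) = 3.68×10⁻⁷ C·m.
At angle θ the dipole field magnitude is E = (kp/r³)·√(1 + 3cos²θ).
kp/r³ = (8.99×10⁹)(3.68×10⁻⁷) / (2.57)³ = 194.9 N/C.
√(1 + 3cos²55°) = √(1 + 3·0.3290) = √1.9870 ≈ 1.4096.
E ≈ 194.9 × 1.410 = 274.7 N/C.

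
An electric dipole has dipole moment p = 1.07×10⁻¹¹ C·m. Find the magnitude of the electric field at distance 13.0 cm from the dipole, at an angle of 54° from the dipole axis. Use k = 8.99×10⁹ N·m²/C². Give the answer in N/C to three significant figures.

At angle θ the dipole field magnitude is E = (kp/r³)·√(1 + 3cos²θ).
kp/r³ = (8.99×10⁹)(1.07×10⁻¹¹) / (0.130)³ = 43.78 N/C.
√(1 + 3cos²54°) = √(1 + 3·0.3455) = √2.0365 ≈ 1.4271.
E ≈ 43.78 × 1.427 = 62.48 N/C.

E ≈ 62.5 N/C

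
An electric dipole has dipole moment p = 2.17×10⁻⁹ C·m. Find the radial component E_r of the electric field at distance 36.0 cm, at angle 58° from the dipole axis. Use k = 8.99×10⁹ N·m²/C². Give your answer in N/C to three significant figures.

For a dipole, E_r = (2kp cosθ)/r³.
kp/r³ = (8.99×10⁹)(2.17×10⁻⁹)/(0.360)³ = 418.1 N/C.
E_r = 2·418.1·cos58° = 443.2 N/C.

E_r ≈ 443 N/C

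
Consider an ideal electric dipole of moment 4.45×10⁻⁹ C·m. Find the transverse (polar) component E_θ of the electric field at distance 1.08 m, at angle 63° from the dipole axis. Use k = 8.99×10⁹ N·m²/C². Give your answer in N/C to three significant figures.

E_θ ≈ 28.3 N/C

For a dipole, E_θ = (kp sinθ)/r³.
kp/r³ = (8.99×10⁹)(4.45×10⁻⁹)/(1.08)³ = 31.76 N/C.
E_θ = 31.76·sin63° = 28.30 N/C.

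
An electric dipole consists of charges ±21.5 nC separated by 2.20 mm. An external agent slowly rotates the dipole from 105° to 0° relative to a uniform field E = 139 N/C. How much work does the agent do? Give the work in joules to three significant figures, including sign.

Dipole moment p = qd = (2.15×10⁻⁸ C)(0.00220 m) = 4.73×10⁻¹¹ C·m.
W_ext = ΔU = U(θ₂) − U(θ₁) = −pE cosθ₂ − (−pE cosθ₁) = pE(cosθ₁ − cosθ₂).
W = (4.73×10⁻¹¹)(139)·(cos105° − cos0°) = (6.575×10⁻⁹)·(-1.2588) = -8.276×10⁻⁹ J.

W ≈ -8.28×10⁻⁹ J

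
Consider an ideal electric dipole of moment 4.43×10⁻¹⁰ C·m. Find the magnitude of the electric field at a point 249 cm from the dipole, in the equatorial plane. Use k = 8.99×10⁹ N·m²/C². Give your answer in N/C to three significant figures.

E ≈ 0.258 N/C

In the equatorial plane E = kp/r³.
E = (8.99×10⁹)(4.43×10⁻¹⁰) / (2.49)³ = 0.2580 N/C.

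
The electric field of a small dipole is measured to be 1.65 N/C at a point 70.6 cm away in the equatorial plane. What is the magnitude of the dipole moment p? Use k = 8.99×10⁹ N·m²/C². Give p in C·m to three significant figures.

p ≈ 6.46×10⁻¹¹ C·m

In the equatorial plane E = kp/r³, so p = Er³/(k).
p = (1.65)·(0.706)³ / (8.99×10⁹) = 6.459×10⁻¹¹ C·m.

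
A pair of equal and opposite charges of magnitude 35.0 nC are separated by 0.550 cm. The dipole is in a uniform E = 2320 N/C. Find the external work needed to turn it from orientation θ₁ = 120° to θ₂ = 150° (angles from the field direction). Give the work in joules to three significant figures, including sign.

W ≈ 1.63×10⁻⁷ J

Dipole moment p = qd = (3.50×10⁻⁸ C)(0.00550 m) = 1.925×10⁻¹⁰ C·m.
W_ext = ΔU = U(θ₂) − U(θ₁) = −pE cosθ₂ − (−pE cosθ₁) = pE(cosθ₁ − cosθ₂).
W = (1.925×10⁻¹⁰)(2320)·(cos120° − cos150°) = (4.466×10⁻⁷)·(+0.3660) = 1.635×10⁻⁷ J.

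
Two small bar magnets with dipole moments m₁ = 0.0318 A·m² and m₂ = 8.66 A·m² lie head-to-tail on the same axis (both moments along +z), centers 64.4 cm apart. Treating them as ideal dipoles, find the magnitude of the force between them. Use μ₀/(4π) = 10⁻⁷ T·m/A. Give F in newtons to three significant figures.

F ≈ 9.61×10⁻⁷ N

On-axis B of dipole 1: B = (μ₀/4π)·2m₁/r³. Force on dipole 2: F = m₂·dB/dr.
dB/dr = −(μ₀/4π)·6m₁/r⁴, so |F| = (μ₀/4π)·6m₁m₂/r⁴.
F = 6(10⁻⁷)(0.0318)(8.66)/(0.644)⁴ = 9.606×10⁻⁷ N.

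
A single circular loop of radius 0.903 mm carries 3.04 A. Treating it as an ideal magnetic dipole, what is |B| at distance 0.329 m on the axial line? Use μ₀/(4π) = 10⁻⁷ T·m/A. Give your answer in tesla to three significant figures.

B ≈ 4.37×10⁻¹¹ T

Magnetic moment m = IA = Iπa² = (3.04)·π·(9.03×10⁻⁴)² = 7.788×10⁻⁶ A·m².
On axis B = (μ₀/4π)·2m/r³.
B = 2·(10⁻⁷)·(7.788×10⁻⁶) / (0.329)³ = 4.374×10⁻¹¹ T.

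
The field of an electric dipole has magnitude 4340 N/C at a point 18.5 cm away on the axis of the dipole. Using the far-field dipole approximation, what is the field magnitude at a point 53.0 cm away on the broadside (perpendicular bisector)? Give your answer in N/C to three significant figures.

Dipole fields scale as 1/r³ in the far field.
The axial field is twice the equatorial field at the same r, so the geometry factor is 1/2.
E₂ = E₁ · (1/2) · (r₁/r₂)³ = 4340 · 0.5 · (18.5/53.0)³.
(r₁/r₂)³ = (0.3491)³ = 0.04253.
E₂ ≈ 92.29 N/C.

E ≈ 92.3 N/C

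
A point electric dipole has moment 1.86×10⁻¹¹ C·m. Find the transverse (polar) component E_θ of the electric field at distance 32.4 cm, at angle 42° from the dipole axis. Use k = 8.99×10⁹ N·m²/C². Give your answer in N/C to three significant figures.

E_θ ≈ 3.29 N/C

For a dipole, E_θ = (kp sinθ)/r³.
kp/r³ = (8.99×10⁹)(1.86×10⁻¹¹)/(0.324)³ = 4.916 N/C.
E_θ = 4.916·sin42° = 3.290 N/C.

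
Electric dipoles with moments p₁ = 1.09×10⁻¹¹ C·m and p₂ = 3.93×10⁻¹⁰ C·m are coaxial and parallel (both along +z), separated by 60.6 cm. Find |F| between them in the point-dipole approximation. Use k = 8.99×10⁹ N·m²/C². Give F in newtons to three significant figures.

F ≈ 1.71×10⁻⁹ N

On-axis field of dipole 1 at distance r: E = 2kp₁/r³. Force on dipole 2 is F = p₂·dE/dr (gradient along axis).
dE/dr = −6kp₁/r⁴, so |F| = 6kp₁p₂/r⁴ (attractive for aligned moments).
F = 6(8.99×10⁹)(1.09×10⁻¹¹)(3.93×10⁻¹⁰)/(0.606)⁴ = 1.713×10⁻⁹ N.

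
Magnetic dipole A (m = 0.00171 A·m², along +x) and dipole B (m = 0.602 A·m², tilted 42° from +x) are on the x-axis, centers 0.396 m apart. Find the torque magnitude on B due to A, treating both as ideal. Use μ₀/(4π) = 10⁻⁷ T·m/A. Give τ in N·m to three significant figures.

τ ≈ 2.22×10⁻⁹ N·m

Dipole B is on the axis of dipole A, so B₁ there is axial: B₁ = (μ₀/4π)·2m₁/r³ along +x.
B₁ = 2(10⁻⁷)(0.00171)/(0.396)³ = 5.507×10⁻⁹ T.
τ = m₂ B₁ sinθ.
τ = (0.602)(5.507×10⁻⁹)·sin42° = 2.218×10⁻⁹ N·m.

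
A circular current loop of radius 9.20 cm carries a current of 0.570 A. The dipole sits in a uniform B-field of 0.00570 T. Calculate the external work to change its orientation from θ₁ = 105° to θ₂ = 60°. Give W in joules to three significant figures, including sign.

Magnetic moment m = IA = Iπa² = (0.570)·π·(0.0920)² = 0.01516 A·m².
W_ext = ΔU = −mB cosθ₂ + mB cosθ₁ = mB(cosθ₁ − cosθ₂).
W = (0.01516)(0.00570)·(cos105° − cos60°) = (8.641×10⁻⁵)·(-0.7588) = -6.557×10⁻⁵ J.

W ≈ -6.56×10⁻⁵ J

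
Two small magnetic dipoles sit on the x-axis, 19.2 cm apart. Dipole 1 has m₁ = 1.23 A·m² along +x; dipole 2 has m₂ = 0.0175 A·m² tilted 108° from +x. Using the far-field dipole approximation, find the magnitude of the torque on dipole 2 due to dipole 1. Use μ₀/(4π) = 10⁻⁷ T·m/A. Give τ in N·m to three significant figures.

Dipole B is on the axis of dipole A, so B₁ there is axial: B₁ = (μ₀/4π)·2m₁/r³ along +x.
B₁ = 2(10⁻⁷)(1.23)/(0.192)³ = 3.476×10⁻⁵ T.
τ = m₂ B₁ sinθ.
τ = (0.0175)(3.476×10⁻⁵)·sin108° = 5.785×10⁻⁷ N·m.

τ ≈ 5.78×10⁻⁷ N·m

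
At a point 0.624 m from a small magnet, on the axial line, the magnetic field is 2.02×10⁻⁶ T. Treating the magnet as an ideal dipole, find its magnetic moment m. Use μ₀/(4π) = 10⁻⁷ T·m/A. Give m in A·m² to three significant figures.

On axis B = (μ₀/4π)·2m/r³, so m = Br³·4π/(μ₀·2).
m = (2.02×10⁻⁶)·(0.624)³ / (2·10⁻⁷) = 2.454 A·m².

m ≈ 2.45 A·m²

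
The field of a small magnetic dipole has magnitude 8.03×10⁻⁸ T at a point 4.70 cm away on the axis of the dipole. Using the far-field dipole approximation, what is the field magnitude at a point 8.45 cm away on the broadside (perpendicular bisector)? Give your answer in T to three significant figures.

B ≈ 6.91×10⁻⁹ T

Dipole fields scale as 1/r³ in the far field.
The axial field is twice the equatorial field at the same r, so the geometry factor is 1/2.
B₂ = B₁ · (1/2) · (r₁/r₂)³ = 8.03×10⁻⁸ · 0.5 · (4.70/8.45)³.
(r₁/r₂)³ = (0.5562)³ = 0.1721.
B₂ ≈ 6.909×10⁻⁹ T.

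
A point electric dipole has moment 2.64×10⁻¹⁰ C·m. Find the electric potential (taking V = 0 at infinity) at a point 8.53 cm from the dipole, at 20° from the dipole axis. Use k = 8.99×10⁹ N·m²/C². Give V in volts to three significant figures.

The dipole potential is V = kp cosθ / r².
V = (8.99×10⁹)(2.64×10⁻¹⁰)·cos20° / (0.0853)² = 306.5 V.

V ≈ 307 V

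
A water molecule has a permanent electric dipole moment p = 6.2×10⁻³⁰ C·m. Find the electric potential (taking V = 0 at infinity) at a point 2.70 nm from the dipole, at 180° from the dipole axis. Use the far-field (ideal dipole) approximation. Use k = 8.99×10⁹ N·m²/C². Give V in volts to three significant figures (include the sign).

V ≈ -0.00765 V

The dipole potential is V = kp cosθ / r².
V = (8.99×10⁹)(6.20×10⁻³⁰)·cos180° / (2.70×10⁻⁹)² = -0.007646 V.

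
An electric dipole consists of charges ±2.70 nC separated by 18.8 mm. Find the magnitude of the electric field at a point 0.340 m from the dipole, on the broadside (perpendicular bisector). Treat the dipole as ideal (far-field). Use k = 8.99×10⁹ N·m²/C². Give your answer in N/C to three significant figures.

E ≈ 11.6 N/C

Dipole moment p = qd = (2.70×10⁻⁹ C)(0.0188 m) = 5.076×10⁻¹¹ C·m.
On the perpendicular bisector E = kp/r³ (half the axial value at the same distance).
E = (8.99×10⁹)(5.076×10⁻¹¹) / (0.340)³ = 11.61 N/C.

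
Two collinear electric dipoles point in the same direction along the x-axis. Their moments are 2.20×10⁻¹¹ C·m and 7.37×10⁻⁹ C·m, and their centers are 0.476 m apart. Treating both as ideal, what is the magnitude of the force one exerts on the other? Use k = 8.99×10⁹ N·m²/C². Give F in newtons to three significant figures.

F ≈ 1.70×10⁻⁷ N

On-axis field of dipole 1 at distance r: E = 2kp₁/r³. Force on dipole 2 is F = p₂·dE/dr (gradient along axis).
dE/dr = −6kp₁/r⁴, so |F| = 6kp₁p₂/r⁴ (attractive for aligned moments).
F = 6(8.99×10⁹)(2.20×10⁻¹¹)(7.37×10⁻⁹)/(0.476)⁴ = 1.704×10⁻⁷ N.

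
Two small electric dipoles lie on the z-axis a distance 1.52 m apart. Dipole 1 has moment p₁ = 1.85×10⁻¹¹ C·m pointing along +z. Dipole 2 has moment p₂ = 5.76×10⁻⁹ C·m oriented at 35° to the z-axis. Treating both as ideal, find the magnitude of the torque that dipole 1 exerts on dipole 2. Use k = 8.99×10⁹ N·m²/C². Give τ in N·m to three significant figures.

τ ≈ 3.13×10⁻¹⁰ N·m

The second dipole sits on the axis of the first, so the field there is axial: E₁ = 2kp₁/r³ along +z.
E₁ = 2(8.99×10⁹)(1.85×10⁻¹¹)/(1.52)³ = 0.09472 N/C.
Torque on the second dipole: τ = p₂ E₁ sinθ.
τ = (5.76×10⁻⁹)(0.09472)·sin35° = 3.129×10⁻¹⁰ N·m.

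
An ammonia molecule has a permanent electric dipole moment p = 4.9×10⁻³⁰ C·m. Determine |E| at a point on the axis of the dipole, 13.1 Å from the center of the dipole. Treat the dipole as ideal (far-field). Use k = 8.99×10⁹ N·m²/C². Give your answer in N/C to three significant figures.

E ≈ 3.92×10⁷ N/C

On the dipole axis E = 2kp/r³.
E = 2·(8.99×10⁹)(4.90×10⁻³⁰) / (1.31×10⁻⁹)³ = 3.919×10⁷ N/C.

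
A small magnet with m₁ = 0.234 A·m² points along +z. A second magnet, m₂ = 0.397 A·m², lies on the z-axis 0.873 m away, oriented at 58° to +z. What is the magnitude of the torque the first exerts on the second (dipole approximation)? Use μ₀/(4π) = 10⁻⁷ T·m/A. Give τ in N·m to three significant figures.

Dipole B is on the axis of dipole A, so B₁ there is axial: B₁ = (μ₀/4π)·2m₁/r³ along +z.
B₁ = 2(10⁻⁷)(0.234)/(0.873)³ = 7.034×10⁻⁸ T.
τ = m₂ B₁ sinθ.
τ = (0.397)(7.034×10⁻⁸)·sin58° = 2.368×10⁻⁸ N·m.

τ ≈ 2.37×10⁻⁸ N·m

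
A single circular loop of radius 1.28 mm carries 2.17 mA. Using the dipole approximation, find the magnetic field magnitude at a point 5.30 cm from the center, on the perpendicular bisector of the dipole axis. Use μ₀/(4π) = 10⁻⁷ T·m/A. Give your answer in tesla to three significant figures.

Magnetic moment m = IA = Iπa² = (0.00217)·π·(0.00128)² = 1.117×10⁻⁸ A·m².
In the equatorial plane B = (μ₀/4π)·m/r³ (half the axial value).
B = (10⁻⁷)·(1.117×10⁻⁸) / (0.0530)³ = 7.503×10⁻¹² T.

B ≈ 7.50×10⁻¹² T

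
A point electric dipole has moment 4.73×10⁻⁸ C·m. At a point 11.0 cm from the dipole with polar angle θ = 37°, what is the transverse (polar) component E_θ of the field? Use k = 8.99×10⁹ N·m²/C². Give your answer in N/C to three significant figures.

For a dipole, E_θ = (kp sinθ)/r³.
kp/r³ = (8.99×10⁹)(4.73×10⁻⁸)/(0.110)³ = 3.195×10⁵ N/C.
E_θ = 3.195×10⁵·sin37° = 1.923×10⁵ N/C.

E_θ ≈ 1.92×10⁵ N/C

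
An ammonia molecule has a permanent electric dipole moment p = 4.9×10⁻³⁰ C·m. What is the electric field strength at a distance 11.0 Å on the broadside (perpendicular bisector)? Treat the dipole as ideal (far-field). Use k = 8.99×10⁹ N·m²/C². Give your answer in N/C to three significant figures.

On the perpendicular bisector E = kp/r³ (half the axial value at the same distance).
E = (8.99×10⁹)(4.90×10⁻³⁰) / (1.10×10⁻⁹)³ = 3.310×10⁷ N/C.

E ≈ 3.31×10⁷ N/C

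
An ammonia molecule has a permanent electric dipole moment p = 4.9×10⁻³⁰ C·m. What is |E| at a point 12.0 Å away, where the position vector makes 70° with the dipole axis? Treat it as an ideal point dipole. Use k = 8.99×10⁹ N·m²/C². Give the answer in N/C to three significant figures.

At angle θ the dipole field magnitude is E = (kp/r³)·√(1 + 3cos²θ).
kp/r³ = (8.99×10⁹)(4.90×10⁻³⁰) / (1.20×10⁻⁹)³ = 2.549×10⁷ N/C.
√(1 + 3cos²70°) = √(1 + 3·0.1170) = √1.3509 ≈ 1.1623.
E ≈ 2.549×10⁷ × 1.162 = 2.963×10⁷ N/C.

E ≈ 2.96×10⁷ N/C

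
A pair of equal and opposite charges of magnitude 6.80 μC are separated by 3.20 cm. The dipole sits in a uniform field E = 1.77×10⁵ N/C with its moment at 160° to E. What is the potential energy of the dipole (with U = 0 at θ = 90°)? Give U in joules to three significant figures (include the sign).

Dipole moment p = qd = (6.80×10⁻⁶ C)(0.0320 m) = 2.176×10⁻⁷ C·m.
U = −p·E = −pE cosθ.
U = −(2.176×10⁻⁷)(1.77×10⁵)·cos160° = 0.03619 J.

U ≈ 0.0362 J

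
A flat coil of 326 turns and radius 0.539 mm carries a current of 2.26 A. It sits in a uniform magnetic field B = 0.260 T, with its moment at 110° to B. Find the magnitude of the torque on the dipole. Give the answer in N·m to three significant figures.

m = NIA = NIπa² = 326·(2.26)·π·(5.39×10⁻⁴)² = 6.724×10⁻⁴ A·m².
Torque on a magnetic dipole: τ = mB sinθ.
τ = (6.724×10⁻⁴)(0.260)·sin110° = 1.643×10⁻⁴ N·m.

τ ≈ 1.64×10⁻⁴ N·m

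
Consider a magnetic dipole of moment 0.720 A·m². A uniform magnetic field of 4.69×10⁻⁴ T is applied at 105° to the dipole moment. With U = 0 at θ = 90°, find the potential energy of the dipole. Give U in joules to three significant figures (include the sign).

U ≈ 8.74×10⁻⁵ J

U = −m·B = −mB cosθ.
U = −(0.720)(4.69×10⁻⁴)·cos105° = 8.740×10⁻⁵ J.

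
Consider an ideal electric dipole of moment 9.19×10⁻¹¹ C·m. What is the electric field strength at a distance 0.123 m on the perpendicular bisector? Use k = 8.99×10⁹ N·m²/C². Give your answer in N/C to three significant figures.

In the equatorial plane E = kp/r³.
E = (8.99×10⁹)(9.19×10⁻¹¹) / (0.123)³ = 444.0 N/C.

E ≈ 444 N/C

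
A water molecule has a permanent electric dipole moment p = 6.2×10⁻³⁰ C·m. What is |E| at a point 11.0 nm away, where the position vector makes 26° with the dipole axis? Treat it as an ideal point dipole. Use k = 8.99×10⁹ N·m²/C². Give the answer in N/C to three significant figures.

At angle θ the dipole field magnitude is E = (kp/r³)·√(1 + 3cos²θ).
kp/r³ = (8.99×10⁹)(6.20×10⁻³⁰) / (1.10×10⁻⁸)³ = 4.188×10⁴ N/C.
√(1 + 3cos²26°) = √(1 + 3·0.8078) = √3.4235 ≈ 1.8503.
E ≈ 4.188×10⁴ × 1.850 = 7.748×10⁴ N/C.

E ≈ 7.75×10⁴ N/C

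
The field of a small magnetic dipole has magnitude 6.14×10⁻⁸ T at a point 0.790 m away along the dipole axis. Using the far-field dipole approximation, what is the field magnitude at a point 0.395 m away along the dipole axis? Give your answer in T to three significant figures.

B ≈ 4.91×10⁻⁷ T

Dipole fields scale as 1/r³ in the far field; the geometry is the same at both points.
B₂ = B₁ · (r₁/r₂)³ = 6.14×10⁻⁸ · (0.790/0.395)³.
(r₁/r₂)³ = (2)³ = 8.
B₂ ≈ 4.912×10⁻⁷ T.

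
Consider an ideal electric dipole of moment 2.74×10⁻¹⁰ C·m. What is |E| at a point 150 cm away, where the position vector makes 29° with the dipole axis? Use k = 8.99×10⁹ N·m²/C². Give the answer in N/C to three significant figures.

E ≈ 1.32 N/C

At angle θ the dipole field magnitude is E = (kp/r³)·√(1 + 3cos²θ).
kp/r³ = (8.99×10⁹)(2.74×10⁻¹⁰) / (1.50)³ = 0.7299 N/C.
√(1 + 3cos²29°) = √(1 + 3·0.7650) = √3.2949 ≈ 1.8152.
E ≈ 0.7299 × 1.815 = 1.325 N/C.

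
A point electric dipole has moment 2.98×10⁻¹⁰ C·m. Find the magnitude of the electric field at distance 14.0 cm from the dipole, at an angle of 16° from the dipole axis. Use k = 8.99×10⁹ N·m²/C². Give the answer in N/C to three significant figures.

E ≈ 1900 N/C

At angle θ the dipole field magnitude is E = (kp/r³)·√(1 + 3cos²θ).
kp/r³ = (8.99×10⁹)(2.98×10⁻¹⁰) / (0.140)³ = 976.3 N/C.
√(1 + 3cos²16°) = √(1 + 3·0.9240) = √3.7721 ≈ 1.9422.
E ≈ 976.3 × 1.942 = 1896 N/C.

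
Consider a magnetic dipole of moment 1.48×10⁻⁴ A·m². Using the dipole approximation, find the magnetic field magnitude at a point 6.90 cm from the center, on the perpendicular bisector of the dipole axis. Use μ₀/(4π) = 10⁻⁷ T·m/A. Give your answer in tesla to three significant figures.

B ≈ 4.51×10⁻⁸ T

In the equatorial plane B = (μ₀/4π)·m/r³ (half the axial value).
B = (10⁻⁷)·(1.48×10⁻⁴) / (0.0690)³ = 4.505×10⁻⁸ T.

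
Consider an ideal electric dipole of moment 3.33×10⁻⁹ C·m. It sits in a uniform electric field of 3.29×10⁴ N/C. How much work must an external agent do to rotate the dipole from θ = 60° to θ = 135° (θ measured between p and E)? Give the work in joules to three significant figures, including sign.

W_ext = ΔU = U(θ₂) − U(θ₁) = −pE cosθ₂ − (−pE cosθ₁) = pE(cosθ₁ − cosθ₂).
W = (3.33×10⁻⁹)(3.29×10⁴)·(cos60° − cos135°) = (1.096×10⁻⁴)·(+1.2071) = 1.322×10⁻⁴ J.

W ≈ 1.32×10⁻⁴ J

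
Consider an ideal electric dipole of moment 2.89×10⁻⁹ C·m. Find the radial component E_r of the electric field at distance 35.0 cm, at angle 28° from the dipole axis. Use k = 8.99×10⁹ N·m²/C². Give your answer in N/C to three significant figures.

E_r ≈ 1070 N/C

For a dipole, E_r = (2kp cosθ)/r³.
kp/r³ = (8.99×10⁹)(2.89×10⁻⁹)/(0.350)³ = 606.0 N/C.
E_r = 2·606.0·cos28° = 1070 N/C.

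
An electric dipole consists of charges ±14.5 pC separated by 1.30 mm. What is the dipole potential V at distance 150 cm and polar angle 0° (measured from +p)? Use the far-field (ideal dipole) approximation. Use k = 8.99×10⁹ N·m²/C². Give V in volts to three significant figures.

V ≈ 7.53×10⁻⁵ V

Dipole moment p = qd = (1.45×10⁻¹¹ C)(0.00130 m) = 1.885×10⁻¹⁴ C·m.
The dipole potential is V = kp cosθ / r².
V = (8.99×10⁹)(1.885×10⁻¹⁴)·cos0° / (1.50)² = 7.532×10⁻⁵ V.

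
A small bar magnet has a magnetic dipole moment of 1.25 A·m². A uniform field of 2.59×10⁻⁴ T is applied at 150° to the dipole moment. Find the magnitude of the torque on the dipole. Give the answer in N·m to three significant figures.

Torque on a magnetic dipole: τ = mB sinθ.
τ = (1.25)(2.59×10⁻⁴)·sin150° = 1.619×10⁻⁴ N·m.

τ ≈ 1.62×10⁻⁴ N·m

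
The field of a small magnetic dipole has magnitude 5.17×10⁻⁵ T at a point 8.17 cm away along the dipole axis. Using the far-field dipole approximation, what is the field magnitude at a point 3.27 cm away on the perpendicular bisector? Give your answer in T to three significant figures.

Dipole fields scale as 1/r³ in the far field.
The axial field is twice the equatorial field at the same r, so the geometry factor is 1/2.
B₂ = B₁ · (1/2) · (r₁/r₂)³ = 5.17×10⁻⁵ · 0.5 · (8.17/3.27)³.
(r₁/r₂)³ = (2.498)³ = 15.6.
B₂ ≈ 4.032×10⁻⁴ T.

B ≈ 4.03×10⁻⁴ T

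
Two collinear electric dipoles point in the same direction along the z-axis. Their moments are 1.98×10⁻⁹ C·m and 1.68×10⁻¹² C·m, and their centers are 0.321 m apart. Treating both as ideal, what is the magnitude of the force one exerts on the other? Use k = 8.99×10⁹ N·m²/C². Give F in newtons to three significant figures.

On-axis field of dipole 1 at distance r: E = 2kp₁/r³. Force on dipole 2 is F = p₂·dE/dr (gradient along axis).
dE/dr = −6kp₁/r⁴, so |F| = 6kp₁p₂/r⁴ (attractive for aligned moments).
F = 6(8.99×10⁹)(1.98×10⁻⁹)(1.68×10⁻¹²)/(0.321)⁴ = 1.690×10⁻⁸ N.

F ≈ 1.69×10⁻⁸ N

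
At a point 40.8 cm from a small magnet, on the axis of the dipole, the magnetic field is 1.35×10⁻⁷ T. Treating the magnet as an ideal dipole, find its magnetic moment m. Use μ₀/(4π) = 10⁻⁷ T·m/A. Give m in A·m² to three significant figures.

On axis B = (μ₀/4π)·2m/r³, so m = Br³·4π/(μ₀·2).
m = (1.35×10⁻⁷)·(0.408)³ / (2·10⁻⁷) = 0.04584 A·m².

m ≈ 0.0458 A·m²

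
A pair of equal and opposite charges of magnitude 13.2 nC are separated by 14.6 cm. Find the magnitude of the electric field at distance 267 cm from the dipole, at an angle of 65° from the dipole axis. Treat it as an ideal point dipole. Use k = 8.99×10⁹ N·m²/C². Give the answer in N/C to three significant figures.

E ≈ 1.13 N/C

Dipole moment p = qd = (1.32×10⁻⁸ C)(0.146 m) = 1.927×10⁻⁹ C·m.
At angle θ the dipole field magnitude is E = (kp/r³)·√(1 + 3cos²θ).
kp/r³ = (8.99×10⁹)(1.927×10⁻⁹) / (2.67)³ = 0.9101 N/C.
√(1 + 3cos²65°) = √(1 + 3·0.1786) = √1.5358 ≈ 1.2393.
E ≈ 0.9101 × 1.239 = 1.128 N/C.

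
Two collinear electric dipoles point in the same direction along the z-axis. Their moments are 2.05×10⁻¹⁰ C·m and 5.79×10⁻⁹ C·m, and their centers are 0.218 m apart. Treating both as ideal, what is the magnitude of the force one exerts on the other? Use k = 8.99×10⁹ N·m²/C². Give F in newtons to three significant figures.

F ≈ 2.83×10⁻⁵ N

On-axis field of dipole 1 at distance r: E = 2kp₁/r³. Force on dipole 2 is F = p₂·dE/dr (gradient along axis).
dE/dr = −6kp₁/r⁴, so |F| = 6kp₁p₂/r⁴ (attractive for aligned moments).
F = 6(8.99×10⁹)(2.05×10⁻¹⁰)(5.79×10⁻⁹)/(0.218)⁴ = 2.835×10⁻⁵ N.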